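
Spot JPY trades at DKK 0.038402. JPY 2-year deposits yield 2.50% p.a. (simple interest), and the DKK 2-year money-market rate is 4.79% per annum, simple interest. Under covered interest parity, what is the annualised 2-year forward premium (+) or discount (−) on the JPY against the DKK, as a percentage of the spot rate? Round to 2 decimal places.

T = 2 years.
CIP forward (DKK per JPY) = 0.038402 × 1.095800/1.050000 = 0.040077059.
Annualised premium = (F − S)/S × (1/T) = (0.040077059 − 0.038402)/0.038402 ÷ 2 = 2.18%.

+2.18%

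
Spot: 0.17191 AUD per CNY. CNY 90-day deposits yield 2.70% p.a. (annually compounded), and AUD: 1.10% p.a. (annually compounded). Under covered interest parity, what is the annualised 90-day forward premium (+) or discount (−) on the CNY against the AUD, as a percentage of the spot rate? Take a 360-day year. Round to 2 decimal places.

T = 90/360 years.
No-arbitrage forward: 0.17191 × 1.0027387 / 1.0066827 = 0.17123649 AUD/CNY.
Annualised premium = (F − S)/S × (1/T) = (0.17123649 − 0.17191)/0.17191 ÷ (90/360) = -1.57%.

-1.57%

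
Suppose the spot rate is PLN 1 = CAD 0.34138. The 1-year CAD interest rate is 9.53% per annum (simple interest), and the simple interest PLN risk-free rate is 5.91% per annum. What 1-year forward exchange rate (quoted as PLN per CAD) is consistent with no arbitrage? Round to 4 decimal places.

T = 1 year.
Growth of 1 CAD over T: 1 + 0.0953×1 = 1.095300.
PLN growth factor: 1 + 0.0591×1 = 1.059100.
Forward (CAD per PLN) = 0.34138 × 1.095300 / 1.059100 = 0.3530484.
Quoted the other way: 1/0.3530484 = 2.8325 PLN per CAD.

2.8325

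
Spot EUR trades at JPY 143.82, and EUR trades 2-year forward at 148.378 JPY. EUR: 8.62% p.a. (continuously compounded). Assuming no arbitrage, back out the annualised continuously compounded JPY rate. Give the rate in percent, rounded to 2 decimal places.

T = 2 years.
F/S = 148.378/143.82 = 1.0316924 = (growth of JPY) / (growth of EUR).
The EUR side grows by e^(0.0862×2) = 1.188153.
Hence g_JPY = 1.2258084.
Take logs: ln 1.2258084 / 2 = 0.101800, so 10.18%.

10.18%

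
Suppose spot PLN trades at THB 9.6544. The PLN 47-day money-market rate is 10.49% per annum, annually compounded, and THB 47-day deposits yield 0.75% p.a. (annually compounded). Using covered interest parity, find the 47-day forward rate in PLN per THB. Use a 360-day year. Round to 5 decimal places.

T = 47/360 years.
Growth of 1 THB over T: (1 + 0.0075)^(47/360) = 1.000976.
PLN growth factor: (1 + 0.1049)^(47/360) = 1.0131087.
CIP: F = S · (grow THB)/(grow PLN) = 9.6544 × 1.000976/1.0131087 = 9.538782 THB per PLN.
Invert for PLN per THB: 1 / 9.538782 = 0.10484.

0.10484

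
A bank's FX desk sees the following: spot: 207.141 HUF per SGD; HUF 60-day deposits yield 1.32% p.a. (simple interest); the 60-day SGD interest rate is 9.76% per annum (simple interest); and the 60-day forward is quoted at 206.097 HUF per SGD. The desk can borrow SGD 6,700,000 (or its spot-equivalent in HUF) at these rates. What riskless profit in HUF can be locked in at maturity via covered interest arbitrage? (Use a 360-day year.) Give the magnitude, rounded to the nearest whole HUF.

T = 60/360 years.
Route A — deposit SGD, sell forward: 6,700,000 × 1.016266666667 × 206.097 = HUF 1,403,311,725.04.
Route B — convert at spot, deposit HUF: 6,700,000 × 207.141 × 1.002200 = HUF 1,390,897,958.34.
The quoted forward overvalues SGD, so borrow HUF, buy SGD at spot, deposit the SGD at 9.76%, and sell the proceeds forward at 206.097.
Arbitrage profit = |1,403,311,725.04 − 1,390,897,958.34| = HUF 12,413,767.

HUF 12,413,767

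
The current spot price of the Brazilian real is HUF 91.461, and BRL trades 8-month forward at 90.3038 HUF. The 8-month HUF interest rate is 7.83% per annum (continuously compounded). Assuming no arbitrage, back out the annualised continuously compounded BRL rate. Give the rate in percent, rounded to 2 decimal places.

9.74%

T = 8/12 years.
By CIP, F/S equals the HUF-to-BRL growth ratio: 90.3038/91.461 = 0.9873476.
The HUF side grows by e^(0.0783×8/12) = 1.0535864.
That pins the BRL growth at 1.0670876.
r = ln(1.0670876)/(8/12) = 0.097400 → 9.74%.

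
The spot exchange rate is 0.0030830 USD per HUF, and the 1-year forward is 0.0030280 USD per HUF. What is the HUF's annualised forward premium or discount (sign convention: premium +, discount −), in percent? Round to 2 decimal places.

-1.78%

T = 1 year.
Period premium: (0.0030280 − 0.003083)/0.003083 = -0.0178398.
Annualise by dividing by T: -0.0178398 / 1 = -0.017840 → -1.78%.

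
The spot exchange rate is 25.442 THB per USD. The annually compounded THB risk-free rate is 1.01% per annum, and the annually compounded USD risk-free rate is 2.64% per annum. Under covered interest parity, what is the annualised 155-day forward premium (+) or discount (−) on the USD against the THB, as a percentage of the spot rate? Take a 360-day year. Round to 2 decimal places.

T = 155/360 years.
CIP forward (THB per USD) = 25.442 × 1.0043362/1.0112824 = 25.267246.
Annualised premium = (F − S)/S × (1/T) = (25.267246 − 25.442)/25.442 ÷ (155/360) = -1.60%.

-1.60%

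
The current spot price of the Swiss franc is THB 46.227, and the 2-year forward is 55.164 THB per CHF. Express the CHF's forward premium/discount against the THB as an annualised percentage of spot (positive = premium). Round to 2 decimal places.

T = 2 years.
CHF trades forward at +19.33286% vs spot over the period.
Per annum: 0.1933286 / 2 = 0.096664 = 9.67%.

+9.67%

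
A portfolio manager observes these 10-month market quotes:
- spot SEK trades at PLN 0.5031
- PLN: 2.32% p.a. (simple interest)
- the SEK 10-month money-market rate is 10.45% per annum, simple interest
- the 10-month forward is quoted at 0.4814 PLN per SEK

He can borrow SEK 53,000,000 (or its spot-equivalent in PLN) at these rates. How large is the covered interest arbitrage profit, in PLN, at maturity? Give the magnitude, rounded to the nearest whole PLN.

PLN 556,252

T = 10/12 years.
Invest the SEK and cover forward: 53,000,000 × 1.0870833333 × 0.4814 = PLN 27,736,061.58.
Convert at spot and invest in PLN: 53,000,000 × 0.5031 × 1.0193333333 = PLN 27,179,809.80.
The quoted forward overvalues SEK, so borrow PLN, buy SEK at spot, deposit the SEK at 10.45%, and sell the proceeds forward at 0.4814.
Profit = 27,736,061.58 − 27,179,809.80 = PLN 556,252.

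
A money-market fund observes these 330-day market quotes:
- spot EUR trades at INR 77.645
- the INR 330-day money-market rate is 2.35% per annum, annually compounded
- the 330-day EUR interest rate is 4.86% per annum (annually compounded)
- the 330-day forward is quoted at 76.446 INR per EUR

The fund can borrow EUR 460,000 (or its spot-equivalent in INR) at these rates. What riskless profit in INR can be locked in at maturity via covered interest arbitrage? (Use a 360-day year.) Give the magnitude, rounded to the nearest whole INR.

T = 330/360 years.
Route A — deposit EUR, sell forward: 460,000 × 1.0444613306 × 76.446 = INR 36,728,649.80.
Route B — convert at spot, deposit INR: 460,000 × 77.645 × 1.0215207506 = INR 36,485,350.19.
The quoted forward overvalues EUR, so borrow INR, buy EUR at spot, deposit the EUR at 4.86%, and sell the proceeds forward at 76.446.
Arbitrage profit = |36,728,649.80 − 36,485,350.19| = INR 243,300.

INR 243,300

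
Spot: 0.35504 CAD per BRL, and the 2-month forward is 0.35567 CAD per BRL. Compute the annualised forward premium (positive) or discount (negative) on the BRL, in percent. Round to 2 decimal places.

+1.06%

T = 2/12 years.
(F − S)/S = (0.35567 − 0.35504)/0.35504 = 0.0017744.
Per annum: 0.0017744 / (2/12) = 0.010646 = 1.06%.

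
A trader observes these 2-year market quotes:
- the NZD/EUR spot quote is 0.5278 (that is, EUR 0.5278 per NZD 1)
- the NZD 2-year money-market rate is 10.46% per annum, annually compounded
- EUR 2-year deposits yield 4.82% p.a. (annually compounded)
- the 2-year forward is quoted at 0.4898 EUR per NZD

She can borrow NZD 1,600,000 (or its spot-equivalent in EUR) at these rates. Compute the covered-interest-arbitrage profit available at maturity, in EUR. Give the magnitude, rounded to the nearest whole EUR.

EUR 28,350

T = 2 years.
Keep in NZD, deliver into the forward: 1,600,000·1.22014116·0.4898 = EUR 956,200.22.
Swap to EUR now, deposit: 1,600,000·0.5278·1.09872324 = EUR 927,849.80.
The quoted forward overvalues NZD, so borrow EUR, buy NZD at spot, deposit the NZD at 10.46%, and sell the proceeds forward at 0.4898.
Arbitrage profit = |956,200.22 − 927,849.80| = EUR 28,350.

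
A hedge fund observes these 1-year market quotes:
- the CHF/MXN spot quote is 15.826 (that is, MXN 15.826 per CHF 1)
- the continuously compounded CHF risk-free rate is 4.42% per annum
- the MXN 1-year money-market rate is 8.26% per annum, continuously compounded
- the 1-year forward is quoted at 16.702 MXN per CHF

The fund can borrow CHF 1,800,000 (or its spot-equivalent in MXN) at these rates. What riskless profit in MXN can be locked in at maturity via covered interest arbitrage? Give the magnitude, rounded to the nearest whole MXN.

T = 1 year.
Route A — deposit CHF, sell forward: 1,800,000 × 1.0451913723 × 16.702 = MXN 31,422,215.34.
Route B — convert at spot, deposit MXN: 1,800,000 × 15.826 × 1.0861072787 = MXN 30,939,720.83.
The quoted forward overvalues CHF, so borrow MXN, buy CHF at spot, deposit the CHF at 4.42%, and sell the proceeds forward at 16.702.
Profit = 31,422,215.34 − 30,939,720.83 = MXN 482,495.

MXN 482,495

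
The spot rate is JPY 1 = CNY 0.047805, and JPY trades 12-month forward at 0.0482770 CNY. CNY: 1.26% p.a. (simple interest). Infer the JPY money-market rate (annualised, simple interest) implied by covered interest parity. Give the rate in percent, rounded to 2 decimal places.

0.27%

T = 1 year.
By CIP, F/S equals the CNY-to-JPY growth ratio: 0.048277/0.047805 = 1.0098734.
CNY growth factor: 1 + 0.0126×1 = 1.012600.
That pins the JPY growth at 1.0026999.
r = (1.0026999 − 1)/1 = 0.002700 → 0.27%.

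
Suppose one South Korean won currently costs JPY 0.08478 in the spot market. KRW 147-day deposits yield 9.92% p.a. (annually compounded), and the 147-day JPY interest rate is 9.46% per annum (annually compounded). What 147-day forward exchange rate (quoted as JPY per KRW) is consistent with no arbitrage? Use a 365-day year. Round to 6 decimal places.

0.084637

T = 147/365 years.
JPY accumulates by (1 + 0.0946)^(147/365) = 1.037074.
Growth of 1 KRW over T: (1 + 0.0992)^(147/365) = 1.038827.
CIP: F = S · (grow JPY)/(grow KRW) = 0.08478 × 1.037074/1.038827 = 0.08463694 JPY per KRW.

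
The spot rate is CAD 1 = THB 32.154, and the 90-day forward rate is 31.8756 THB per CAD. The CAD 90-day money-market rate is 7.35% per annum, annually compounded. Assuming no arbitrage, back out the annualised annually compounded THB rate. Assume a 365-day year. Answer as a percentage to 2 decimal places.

3.63%

T = 90/365 years.
F/S = 31.8756/32.154 = 0.9913417 = (growth of THB) / (growth of CAD).
CAD growth factor: (1 + 0.0735)^(90/365) = 1.017642.
So the THB growth factor = 1.008831.
Annualise: 1.008831^(365/90) − 1 = 0.036301 = 3.63%.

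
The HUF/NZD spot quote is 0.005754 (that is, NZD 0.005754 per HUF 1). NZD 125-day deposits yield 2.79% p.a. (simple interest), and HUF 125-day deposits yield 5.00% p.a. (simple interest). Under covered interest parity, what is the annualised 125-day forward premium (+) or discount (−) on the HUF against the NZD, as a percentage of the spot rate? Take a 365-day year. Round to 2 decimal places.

-2.17%

T = 125/365 years.
No-arbitrage forward: 0.005754 × 1.0095548 / 1.0171233 = 0.005711184 NZD/HUF.
Annualised premium = (F − S)/S × (1/T) = (0.005711184 − 0.005754)/0.005754 ÷ (125/365) = -2.17%.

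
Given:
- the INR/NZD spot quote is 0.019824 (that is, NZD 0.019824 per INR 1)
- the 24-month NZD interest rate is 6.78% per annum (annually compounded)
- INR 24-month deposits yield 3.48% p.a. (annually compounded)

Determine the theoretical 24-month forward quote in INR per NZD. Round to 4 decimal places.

47.3742

T = 2 years.
NZD growth factor: (1 + 0.0678)^2 = 1.14019684.
Growth of 1 INR over T: (1 + 0.0348)^2 = 1.07081104.
So F = 0.019824 × 1.14019684 / 1.07081104 = 0.021108544 (NZD/INR).
Invert for INR per NZD: 1 / 0.021108544 = 47.3742.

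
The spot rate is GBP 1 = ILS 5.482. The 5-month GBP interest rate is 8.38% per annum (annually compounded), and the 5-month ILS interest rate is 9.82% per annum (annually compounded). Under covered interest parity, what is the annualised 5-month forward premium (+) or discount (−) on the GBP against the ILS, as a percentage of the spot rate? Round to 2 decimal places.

T = 5/12 years.
F = S · g_ILS/g_GBP = 5.482 × 1.0398019/1.0340991 = 5.512232.
Annualised premium = (F − S)/S × (1/T) = (5.512232 − 5.482)/5.482 ÷ (5/12) = 1.32%.

+1.32%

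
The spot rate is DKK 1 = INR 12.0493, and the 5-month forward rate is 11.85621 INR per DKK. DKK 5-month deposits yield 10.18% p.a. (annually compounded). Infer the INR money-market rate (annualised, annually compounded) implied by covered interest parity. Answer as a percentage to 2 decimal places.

5.99%

T = 5/12 years.
CIP gives F = S · g_INR/g_DKK, so g_INR/g_DKK = 11.85621/12.0493 = 0.9839750.
DKK growth factor: (1 + 0.1018)^(5/12) = 1.0412208.
Hence g_INR = 1.0245352.
r = 1.0245352^(12/5) − 1 = 0.059899 → 5.99%.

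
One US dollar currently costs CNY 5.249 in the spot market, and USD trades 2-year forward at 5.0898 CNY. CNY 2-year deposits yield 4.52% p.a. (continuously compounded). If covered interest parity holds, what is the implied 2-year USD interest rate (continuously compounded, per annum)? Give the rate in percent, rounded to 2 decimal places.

6.06%

T = 2 years.
F/S = 5.0898/5.249 = 0.9696704 = (growth of CNY) / (growth of USD).
The CNY side grows by e^(0.0452×2) = 1.094612.
So the USD growth factor = 1.1288496.
r = ln(1.1288496)/2 = 0.060600 → 6.06%.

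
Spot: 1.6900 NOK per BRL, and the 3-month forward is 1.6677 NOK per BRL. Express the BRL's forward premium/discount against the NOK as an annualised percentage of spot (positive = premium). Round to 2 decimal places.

T = 3/12 years.
BRL trades forward at -1.31953% vs spot over the period.
×(1/T) gives -5.28% p.a.

-5.28%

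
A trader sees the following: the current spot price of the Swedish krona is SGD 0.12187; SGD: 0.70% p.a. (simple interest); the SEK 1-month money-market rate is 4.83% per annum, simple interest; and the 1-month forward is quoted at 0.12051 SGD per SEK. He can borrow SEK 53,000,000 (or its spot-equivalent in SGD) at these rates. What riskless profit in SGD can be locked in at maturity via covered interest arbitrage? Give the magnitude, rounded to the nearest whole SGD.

SGD 50,140

T = 1/12 years.
Route A — deposit SEK, sell forward: 53,000,000 × 1.004025 × 0.12051 = SGD 6,412,737.80.
Route B — convert at spot, deposit SGD: 53,000,000 × 0.12187 × 1.000583333 = SGD 6,462,877.81.
The quoted forward undervalues SEK, so borrow SEK, convert to SGD at spot, deposit the SGD at 0.70%, and buy SEK forward at 0.12051 to cover the loan.
Profit = 6,462,877.81 − 6,412,737.80 = SGD 50,140.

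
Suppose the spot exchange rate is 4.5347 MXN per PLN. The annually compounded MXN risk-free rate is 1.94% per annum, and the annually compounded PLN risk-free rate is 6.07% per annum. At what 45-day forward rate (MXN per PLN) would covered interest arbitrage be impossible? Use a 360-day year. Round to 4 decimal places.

4.5122

T = 45/360 years.
MXN accumulates by (1 + 0.0194)^(45/360) = 1.0024047.
PLN growth factor: (1 + 0.0607)^(45/360) = 1.0073933.
CIP: F = S · (grow MXN)/(grow PLN) = 4.5347 × 1.0024047/1.0073933 = 4.512244 MXN per PLN.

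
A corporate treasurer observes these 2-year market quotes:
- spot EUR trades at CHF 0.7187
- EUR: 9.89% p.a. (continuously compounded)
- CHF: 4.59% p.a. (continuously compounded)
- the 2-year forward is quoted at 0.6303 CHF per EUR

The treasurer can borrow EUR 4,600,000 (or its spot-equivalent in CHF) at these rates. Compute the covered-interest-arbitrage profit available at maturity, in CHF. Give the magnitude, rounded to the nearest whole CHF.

CHF 90,351

T = 2 years.
Keep in EUR, deliver into the forward: 4,600,000·1.218718626·0.6303 = CHF 3,533,528.41.
Swap to CHF now, deposit: 4,600,000·0.7187·1.096145571 = CHF 3,623,879.18.
The quoted forward undervalues EUR, so borrow EUR, convert to CHF at spot, deposit the CHF at 4.59%, and buy EUR forward at 0.6303 to cover the loan.
The gap between the two covered legs is CHF 90,351.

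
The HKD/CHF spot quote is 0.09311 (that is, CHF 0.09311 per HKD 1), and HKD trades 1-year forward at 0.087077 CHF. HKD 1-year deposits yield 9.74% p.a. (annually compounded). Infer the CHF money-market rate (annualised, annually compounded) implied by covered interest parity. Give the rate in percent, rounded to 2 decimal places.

T = 1 year.
CIP gives F = S · g_CHF/g_HKD, so g_CHF/g_HKD = 0.087077/0.09311 = 0.9352057.
HKD growth factor: (1 + 0.0974)^1 = 1.097400.
Hence g_CHF = 1.0262947.
r = 1.0262947^(1/1) − 1 = 0.026295 → 2.63%.

2.63%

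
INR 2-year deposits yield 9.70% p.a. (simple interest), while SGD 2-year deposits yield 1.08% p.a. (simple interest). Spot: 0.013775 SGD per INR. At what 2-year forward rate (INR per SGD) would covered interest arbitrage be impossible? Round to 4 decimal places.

T = 2 years.
Growth of 1 SGD over T: 1 + 0.0108×2 = 1.021600.
Growth of 1 INR over T: 1 + 0.0970×2 = 1.194000.
CIP: F = S · (grow SGD)/(grow INR) = 0.013775 × 1.021600/1.194000 = 0.011786047 SGD per INR.
Quoted the other way: 1/0.011786047 = 84.8461 INR per SGD.

84.8461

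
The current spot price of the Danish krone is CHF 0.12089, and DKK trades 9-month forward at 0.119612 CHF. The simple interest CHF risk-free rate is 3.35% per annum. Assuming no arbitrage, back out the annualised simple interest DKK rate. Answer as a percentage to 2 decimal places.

4.81%

T = 9/12 years.
CIP gives F = S · g_CHF/g_DKK, so g_CHF/g_DKK = 0.119612/0.12089 = 0.9894284.
CHF growth factor: 1 + 0.0335×9/12 = 1.025125.
So the DKK growth factor = 1.036078.
(1.036078 − 1)/T = 0.048104, i.e. 4.81%.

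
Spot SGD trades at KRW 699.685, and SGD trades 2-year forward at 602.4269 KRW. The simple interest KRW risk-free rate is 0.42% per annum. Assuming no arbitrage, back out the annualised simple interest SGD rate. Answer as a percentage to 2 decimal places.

T = 2 years.
CIP gives F = S · g_KRW/g_SGD, so g_KRW/g_SGD = 602.4269/699.685 = 0.8609973.
The KRW side grows by 1 + 0.0042×2 = 1.008400.
Hence g_SGD = 1.171200.
r = (1.171200 − 1)/2 = 0.085600 → 8.56%.

8.56%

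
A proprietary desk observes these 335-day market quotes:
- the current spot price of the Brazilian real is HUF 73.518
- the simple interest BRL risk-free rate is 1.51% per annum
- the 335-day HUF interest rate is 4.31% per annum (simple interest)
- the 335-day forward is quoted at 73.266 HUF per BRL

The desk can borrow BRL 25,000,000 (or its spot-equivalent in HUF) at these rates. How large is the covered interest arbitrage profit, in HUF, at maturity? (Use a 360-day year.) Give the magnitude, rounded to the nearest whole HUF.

HUF 54,277,332

T = 335/360 years.
Keep in BRL, deliver into the forward: 25,000,000·1.014051388889·73.266 = HUF 1,857,387,226.46.
Swap to HUF now, deposit: 25,000,000·73.518·1.040106944444 = HUF 1,911,664,558.54.
The quoted forward undervalues BRL, so borrow BRL, convert to HUF at spot, deposit the HUF at 4.31%, and buy BRL forward at 73.266 to cover the loan.
Arbitrage profit = |1,857,387,226.46 − 1,911,664,558.54| = HUF 54,277,332.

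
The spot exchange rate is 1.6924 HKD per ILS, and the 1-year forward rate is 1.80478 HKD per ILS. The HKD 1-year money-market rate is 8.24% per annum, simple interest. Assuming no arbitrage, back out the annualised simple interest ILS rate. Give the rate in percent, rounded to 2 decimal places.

1.50%

T = 1 year.
F/S = 1.80478/1.6924 = 1.0664027 = (growth of HKD) / (growth of ILS).
The HKD side grows by 1 + 0.0824×1 = 1.082400.
So the ILS growth factor = 1.0150012.
r = (1.0150012 − 1)/1 = 0.015001 → 1.50%.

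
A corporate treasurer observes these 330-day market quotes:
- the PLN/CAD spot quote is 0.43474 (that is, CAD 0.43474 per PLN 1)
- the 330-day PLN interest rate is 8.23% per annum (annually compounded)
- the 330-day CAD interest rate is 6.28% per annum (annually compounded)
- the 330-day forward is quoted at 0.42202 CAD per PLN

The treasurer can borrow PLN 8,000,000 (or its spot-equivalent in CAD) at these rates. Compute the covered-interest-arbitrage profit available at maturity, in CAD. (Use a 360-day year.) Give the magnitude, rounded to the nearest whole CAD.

CAD 47,605

T = 330/360 years.
Keep in PLN, deliver into the forward: 8,000,000·1.075190339·0.42202 = CAD 3,630,014.61.
Swap to CAD now, deposit: 8,000,000·0.43474·1.057419342 = CAD 3,677,619.88.
The quoted forward undervalues PLN, so borrow PLN, convert to CAD at spot, deposit the CAD at 6.28%, and buy PLN forward at 0.42202 to cover the loan.
The gap between the two covered legs is CAD 47,605.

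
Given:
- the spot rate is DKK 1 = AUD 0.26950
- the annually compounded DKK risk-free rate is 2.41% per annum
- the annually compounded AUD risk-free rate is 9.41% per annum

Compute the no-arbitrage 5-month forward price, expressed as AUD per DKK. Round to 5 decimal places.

T = 5/12 years.
AUD accumulates by (1 + 0.0941)^(5/12) = 1.0381826.
Growth of 1 DKK over T: (1 + 0.0241)^(5/12) = 1.009972.
So F = 0.2695 × 1.0381826 / 1.009972 = 0.2770277 (AUD/DKK).

0.27703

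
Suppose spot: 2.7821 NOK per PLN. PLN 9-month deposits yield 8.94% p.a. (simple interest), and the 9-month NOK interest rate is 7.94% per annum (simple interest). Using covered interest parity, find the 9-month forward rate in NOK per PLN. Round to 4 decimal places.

2.7625

T = 9/12 years.
Growth of 1 NOK over T: 1 + 0.0794×9/12 = 1.059550.
PLN accumulates by 1 + 0.0894×9/12 = 1.067050.
CIP: F = S · (grow NOK)/(grow PLN) = 2.7821 × 1.059550/1.067050 = 2.762545 NOK per PLN.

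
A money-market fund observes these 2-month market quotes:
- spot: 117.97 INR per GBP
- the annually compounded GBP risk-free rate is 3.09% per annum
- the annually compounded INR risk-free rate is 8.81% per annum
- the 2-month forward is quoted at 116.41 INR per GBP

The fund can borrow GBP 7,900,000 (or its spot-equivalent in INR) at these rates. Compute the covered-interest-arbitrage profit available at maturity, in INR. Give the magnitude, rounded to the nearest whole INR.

T = 2/12 years.
Route A — deposit GBP, sell forward: 7,900,000 × 1.00508491906 × 116.41 = INR 924,315,289.88.
Route B — convert at spot, deposit INR: 7,900,000 × 117.97 × 1.01417165515 = INR 945,170,458.25.
The quoted forward undervalues GBP, so borrow GBP, convert to INR at spot, deposit the INR at 8.81%, and buy GBP forward at 116.41 to cover the loan.
The gap between the two covered legs is INR 20,855,168.

INR 20,855,168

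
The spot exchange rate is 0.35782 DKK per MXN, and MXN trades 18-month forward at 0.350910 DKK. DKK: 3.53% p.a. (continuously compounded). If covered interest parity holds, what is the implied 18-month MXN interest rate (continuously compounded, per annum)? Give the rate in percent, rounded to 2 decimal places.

T = 18/12 years.
F/S = 0.35091/0.35782 = 0.9806886 = (growth of DKK) / (growth of MXN).
DKK growth factor: e^(0.0353×18/12) = 1.0543769.
Hence g_MXN = 1.0751393.
r = ln(1.0751393)/(18/12) = 0.048300 → 4.83%.

4.83%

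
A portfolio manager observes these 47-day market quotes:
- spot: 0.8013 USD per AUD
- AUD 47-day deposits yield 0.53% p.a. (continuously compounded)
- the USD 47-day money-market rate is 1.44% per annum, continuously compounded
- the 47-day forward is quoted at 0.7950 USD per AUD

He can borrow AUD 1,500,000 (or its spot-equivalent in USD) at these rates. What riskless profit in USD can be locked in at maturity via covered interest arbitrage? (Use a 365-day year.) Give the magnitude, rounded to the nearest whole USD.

T = 47/365 years.
Keep in AUD, deliver into the forward: 1,500,000·1.000682699·0.7950 = USD 1,193,314.12.
Swap to USD now, deposit: 1,500,000·0.8013·1.001855967 = USD 1,204,180.78.
The quoted forward undervalues AUD, so borrow AUD, convert to USD at spot, deposit the USD at 1.44%, and buy AUD forward at 0.7950 to cover the loan.
Profit = 1,204,180.78 − 1,193,314.12 = USD 10,867.

USD 10,867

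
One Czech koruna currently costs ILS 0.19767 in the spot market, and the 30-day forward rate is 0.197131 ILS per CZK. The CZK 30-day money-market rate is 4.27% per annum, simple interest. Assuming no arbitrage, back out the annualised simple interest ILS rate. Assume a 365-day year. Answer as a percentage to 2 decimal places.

0.94%

T = 30/365 years.
By CIP, F/S equals the ILS-to-CZK growth ratio: 0.197131/0.19767 = 0.9972732.
CZK growth factor: 1 + 0.0427×30/365 = 1.0035096.
That pins the ILS growth at 1.0007732.
(1.0007732 − 1)/T = 0.009407, i.e. 0.94%.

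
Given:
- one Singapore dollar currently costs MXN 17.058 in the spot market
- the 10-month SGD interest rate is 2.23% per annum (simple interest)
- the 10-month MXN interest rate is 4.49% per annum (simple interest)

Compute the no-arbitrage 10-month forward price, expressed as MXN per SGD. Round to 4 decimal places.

T = 10/12 years.
MXN growth factor: 1 + 0.0449×10/12 = 1.03741667.
Growth of 1 SGD over T: 1 + 0.0223×10/12 = 1.01858333.
CIP: F = S · (grow MXN)/(grow SGD) = 17.058 × 1.03741667/1.01858333 = 17.373398 MXN per SGD.

17.3734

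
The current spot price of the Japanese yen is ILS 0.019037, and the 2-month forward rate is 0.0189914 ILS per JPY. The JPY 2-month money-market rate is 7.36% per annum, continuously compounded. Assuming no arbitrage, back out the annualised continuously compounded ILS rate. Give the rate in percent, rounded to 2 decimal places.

T = 2/12 years.
CIP gives F = S · g_ILS/g_JPY, so g_ILS/g_JPY = 0.0189914/0.019037 = 0.9976047.
The JPY side grows by e^(0.0736×2/12) = 1.0123422.
So the ILS growth factor = 1.0099173.
r = ln(1.0099173)/(2/12) = 0.059211 → 5.92%.

5.92%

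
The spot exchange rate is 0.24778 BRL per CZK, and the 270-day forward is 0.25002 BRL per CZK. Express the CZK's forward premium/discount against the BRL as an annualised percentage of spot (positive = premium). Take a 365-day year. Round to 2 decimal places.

+1.22%

T = 270/365 years.
Period premium: (0.25002 − 0.24778)/0.24778 = 0.0090403.
×(1/T) gives 1.22% p.a.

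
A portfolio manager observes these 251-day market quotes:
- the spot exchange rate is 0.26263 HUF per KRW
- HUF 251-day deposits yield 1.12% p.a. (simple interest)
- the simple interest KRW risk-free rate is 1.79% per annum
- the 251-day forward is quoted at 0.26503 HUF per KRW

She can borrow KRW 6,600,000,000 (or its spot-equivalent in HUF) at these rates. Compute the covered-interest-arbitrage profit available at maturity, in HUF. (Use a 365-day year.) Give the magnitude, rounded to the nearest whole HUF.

HUF 24,021,248

T = 251/365 years.
Route A — deposit KRW, sell forward: 6,600,000,000 × 1.012309315068 × 0.26503 = HUF 1,770,729,429.30.
Route B — convert at spot, deposit HUF: 6,600,000,000 × 0.26263 × 1.007701917808 = HUF 1,746,708,180.85.
The quoted forward overvalues KRW, so borrow HUF, buy KRW at spot, deposit the KRW at 1.79%, and sell the proceeds forward at 0.26503.
The gap between the two covered legs is HUF 24,021,248.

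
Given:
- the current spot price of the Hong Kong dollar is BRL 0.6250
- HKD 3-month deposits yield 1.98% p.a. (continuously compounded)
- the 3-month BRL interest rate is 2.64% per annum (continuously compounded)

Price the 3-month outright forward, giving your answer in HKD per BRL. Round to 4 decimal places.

1.5974

T = 3/12 years.
Growth of 1 BRL over T: e^(0.0264×3/12) = 1.0066218.
HKD accumulates by e^(0.0198×3/12) = 1.0049623.
CIP: F = S · (grow BRL)/(grow HKD) = 0.625 × 1.0066218/1.0049623 = 0.6260321 BRL per HKD.
Invert for HKD per BRL: 1 / 0.6260321 = 1.5974.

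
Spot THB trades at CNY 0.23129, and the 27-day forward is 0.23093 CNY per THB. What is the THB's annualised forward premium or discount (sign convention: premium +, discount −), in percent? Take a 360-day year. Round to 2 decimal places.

-2.08%

T = 27/360 years.
(F − S)/S = (0.23093 − 0.23129)/0.23129 = -0.0015565.
Per annum: -0.0015565 / (27/360) = -0.020753 = -2.08%.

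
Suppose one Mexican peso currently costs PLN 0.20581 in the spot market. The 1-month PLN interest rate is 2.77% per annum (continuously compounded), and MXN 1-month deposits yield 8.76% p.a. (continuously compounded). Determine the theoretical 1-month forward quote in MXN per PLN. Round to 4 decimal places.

4.8832

T = 1/12 years.
PLN accumulates by e^(0.0277×1/12) = 1.002311.
MXN accumulates by e^(0.0876×1/12) = 1.0073267.
CIP: F = S · (grow PLN)/(grow MXN) = 0.20581 × 1.002311/1.0073267 = 0.2047852 PLN per MXN.
Invert for MXN per PLN: 1 / 0.2047852 = 4.8832.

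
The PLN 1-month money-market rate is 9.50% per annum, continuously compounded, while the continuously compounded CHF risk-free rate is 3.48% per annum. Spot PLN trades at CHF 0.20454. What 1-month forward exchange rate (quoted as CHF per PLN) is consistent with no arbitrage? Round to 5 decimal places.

T = 1/12 years.
Growth of 1 CHF over T: e^(0.0348×1/12) = 1.0029042.
PLN growth factor: e^(0.0950×1/12) = 1.0079481.
CIP: F = S · (grow CHF)/(grow PLN) = 0.20454 × 1.0029042/1.0079481 = 0.2035165 CHF per PLN.

0.20352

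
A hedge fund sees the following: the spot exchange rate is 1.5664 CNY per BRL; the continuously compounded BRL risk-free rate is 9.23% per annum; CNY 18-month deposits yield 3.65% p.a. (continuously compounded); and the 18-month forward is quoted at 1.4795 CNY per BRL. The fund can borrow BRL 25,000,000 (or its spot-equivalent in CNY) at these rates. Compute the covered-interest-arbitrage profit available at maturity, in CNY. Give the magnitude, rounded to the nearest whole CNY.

T = 18/12 years.
Invest the BRL and cover forward: 25,000,000 × 1.1484922555 × 1.4795 = CNY 42,479,857.30.
Convert at spot and invest in CNY: 25,000,000 × 1.5664 × 1.0562765125 = CNY 41,363,788.23.
The quoted forward overvalues BRL, so borrow CNY, buy BRL at spot, deposit the BRL at 9.23%, and sell the proceeds forward at 1.4795.
The gap between the two covered legs is CNY 1,116,069.

CNY 1,116,069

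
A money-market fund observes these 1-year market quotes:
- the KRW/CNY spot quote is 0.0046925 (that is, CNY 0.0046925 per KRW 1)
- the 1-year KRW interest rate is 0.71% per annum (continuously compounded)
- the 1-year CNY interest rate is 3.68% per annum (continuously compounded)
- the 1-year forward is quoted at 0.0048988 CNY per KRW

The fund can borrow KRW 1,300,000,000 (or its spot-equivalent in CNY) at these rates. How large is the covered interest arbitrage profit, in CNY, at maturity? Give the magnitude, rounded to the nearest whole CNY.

T = 1 year.
Keep in KRW, deliver into the forward: 1,300,000,000·1.007125265·0.0048988 = CNY 6,413,816.82.
Swap to CNY now, deposit: 1,300,000,000·0.0046925·1.037485503 = CNY 6,328,920.94.
The quoted forward overvalues KRW, so borrow CNY, buy KRW at spot, deposit the KRW at 0.71%, and sell the proceeds forward at 0.0048988.
The gap between the two covered legs is CNY 84,896.

CNY 84,896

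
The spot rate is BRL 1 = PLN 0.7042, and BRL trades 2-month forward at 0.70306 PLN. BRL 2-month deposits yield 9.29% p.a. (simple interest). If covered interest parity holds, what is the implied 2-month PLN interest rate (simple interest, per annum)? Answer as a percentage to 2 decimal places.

T = 2/12 years.
CIP gives F = S · g_PLN/g_BRL, so g_PLN/g_BRL = 0.70306/0.7042 = 0.9983811.
The BRL side grows by 1 + 0.0929×2/12 = 1.0154833.
So the PLN growth factor = 1.0138393.
r = (1.0138393 − 1)/(2/12) = 0.083036 → 8.30%.

8.30%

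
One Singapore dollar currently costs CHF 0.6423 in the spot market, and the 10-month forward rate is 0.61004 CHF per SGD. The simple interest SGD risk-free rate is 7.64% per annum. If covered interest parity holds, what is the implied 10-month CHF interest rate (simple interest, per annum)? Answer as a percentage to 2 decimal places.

1.23%

T = 10/12 years.
F/S = 0.61004/0.6423 = 0.9497742 = (growth of CHF) / (growth of SGD).
SGD growth factor: 1 + 0.0764×10/12 = 1.0636667.
That pins the CHF growth at 1.0102432.
(1.0102432 − 1)/T = 0.012292, i.e. 1.23%.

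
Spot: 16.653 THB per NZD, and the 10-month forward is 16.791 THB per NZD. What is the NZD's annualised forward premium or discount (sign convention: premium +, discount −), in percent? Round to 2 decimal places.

+0.99%

T = 10/12 years.
NZD trades forward at +0.82868% vs spot over the period.
Per annum: 0.0082868 / (10/12) = 0.009944 = 0.99%.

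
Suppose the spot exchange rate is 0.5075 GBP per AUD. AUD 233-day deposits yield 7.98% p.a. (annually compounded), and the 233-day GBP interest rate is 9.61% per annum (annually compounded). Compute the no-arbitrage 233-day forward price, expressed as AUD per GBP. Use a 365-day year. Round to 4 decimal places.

1.9517

T = 233/365 years.
Growth of 1 GBP over T: (1 + 0.0961)^(233/365) = 1.060324.
AUD accumulates by (1 + 0.0798)^(233/365) = 1.0502312.
CIP: F = S · (grow GBP)/(grow AUD) = 0.5075 × 1.060324/1.0502312 = 0.5123771 GBP per AUD.
Quoted the other way: 1/0.5123771 = 1.9517 AUD per GBP.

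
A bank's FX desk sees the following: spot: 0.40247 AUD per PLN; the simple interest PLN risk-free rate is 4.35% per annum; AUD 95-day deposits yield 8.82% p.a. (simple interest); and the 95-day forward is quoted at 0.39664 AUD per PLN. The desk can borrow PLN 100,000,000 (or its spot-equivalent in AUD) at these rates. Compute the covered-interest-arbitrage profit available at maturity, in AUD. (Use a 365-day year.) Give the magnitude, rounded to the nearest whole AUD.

AUD 1,057,844

T = 95/365 years.
Invest the PLN and cover forward: 100,000,000 × 1.0113219178 × 0.39664 = AUD 40,113,072.55.
Convert at spot and invest in AUD: 100,000,000 × 0.40247 × 1.0229561644 = AUD 41,170,916.75.
The quoted forward undervalues PLN, so borrow PLN, convert to AUD at spot, deposit the AUD at 8.82%, and buy PLN forward at 0.39664 to cover the loan.
The gap between the two covered legs is AUD 1,057,844.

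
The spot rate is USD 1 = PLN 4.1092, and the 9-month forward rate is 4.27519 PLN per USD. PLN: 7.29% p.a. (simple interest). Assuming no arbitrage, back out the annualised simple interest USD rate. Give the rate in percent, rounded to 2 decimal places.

T = 9/12 years.
CIP gives F = S · g_PLN/g_USD, so g_PLN/g_USD = 4.27519/4.1092 = 1.0403947.
The PLN side grows by 1 + 0.0729×9/12 = 1.054675.
Hence g_USD = 1.0137258.
r = (1.0137258 − 1)/(9/12) = 0.018301 → 1.83%.

1.83%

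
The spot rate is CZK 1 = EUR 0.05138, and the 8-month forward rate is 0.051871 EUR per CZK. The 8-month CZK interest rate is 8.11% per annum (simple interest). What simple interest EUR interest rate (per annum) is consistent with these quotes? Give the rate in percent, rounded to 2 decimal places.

T = 8/12 years.
F/S = 0.051871/0.05138 = 1.0095562 = (growth of EUR) / (growth of CZK).
CZK growth factor: 1 + 0.0811×8/12 = 1.0540667.
That pins the EUR growth at 1.0641396.
r = (1.0641396 − 1)/(8/12) = 0.096209 → 9.62%.

9.62%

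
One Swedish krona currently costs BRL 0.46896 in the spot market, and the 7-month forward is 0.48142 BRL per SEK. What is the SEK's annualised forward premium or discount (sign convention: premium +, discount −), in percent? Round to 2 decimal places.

T = 7/12 years.
SEK trades forward at +2.65694% vs spot over the period.
Per annum: 0.0265694 / (7/12) = 0.045548 = 4.55%.

+4.55%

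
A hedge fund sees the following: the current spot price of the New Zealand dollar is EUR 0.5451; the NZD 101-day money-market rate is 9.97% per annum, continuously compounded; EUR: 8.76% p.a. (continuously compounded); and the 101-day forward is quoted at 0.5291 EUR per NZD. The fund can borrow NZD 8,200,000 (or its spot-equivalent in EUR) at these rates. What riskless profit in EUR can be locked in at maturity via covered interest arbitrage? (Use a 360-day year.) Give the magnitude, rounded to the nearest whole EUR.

T = 101/360 years.
Invest the NZD and cover forward: 8,200,000 × 1.028366261 × 0.5291 = EUR 4,461,690.43.
Convert at spot and invest in EUR: 8,200,000 × 0.5451 × 1.024881162 = EUR 4,581,034.32.
The quoted forward undervalues NZD, so borrow NZD, convert to EUR at spot, deposit the EUR at 8.76%, and buy NZD forward at 0.5291 to cover the loan.
Profit = 4,581,034.32 − 4,461,690.43 = EUR 119,344.

EUR 119,344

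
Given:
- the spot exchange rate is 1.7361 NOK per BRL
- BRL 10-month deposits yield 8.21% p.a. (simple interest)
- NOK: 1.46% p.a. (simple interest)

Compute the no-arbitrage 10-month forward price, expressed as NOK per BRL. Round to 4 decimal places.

T = 10/12 years.
NOK growth factor: 1 + 0.0146×10/12 = 1.0121667.
BRL accumulates by 1 + 0.0821×10/12 = 1.0684167.
CIP: F = S · (grow NOK)/(grow BRL) = 1.7361 × 1.0121667/1.0684167 = 1.644698 NOK per BRL.

1.6447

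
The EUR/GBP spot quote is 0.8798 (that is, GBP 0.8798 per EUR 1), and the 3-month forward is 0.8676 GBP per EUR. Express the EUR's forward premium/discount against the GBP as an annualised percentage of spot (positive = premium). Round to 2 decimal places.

T = 3/12 years.
EUR trades forward at -1.38668% vs spot over the period.
Annualise by dividing by T: -0.0138668 / (3/12) = -0.055467 → -5.55%.

-5.55%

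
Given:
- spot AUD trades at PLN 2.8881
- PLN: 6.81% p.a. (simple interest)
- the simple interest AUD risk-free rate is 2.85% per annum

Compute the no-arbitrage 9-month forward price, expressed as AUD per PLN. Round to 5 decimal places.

0.33646

T = 9/12 years.
PLN accumulates by 1 + 0.0681×9/12 = 1.051075.
AUD growth factor: 1 + 0.0285×9/12 = 1.021375.
Forward (PLN per AUD) = 2.8881 × 1.051075 / 1.021375 = 2.972081.
Invert for AUD per PLN: 1 / 2.972081 = 0.33646.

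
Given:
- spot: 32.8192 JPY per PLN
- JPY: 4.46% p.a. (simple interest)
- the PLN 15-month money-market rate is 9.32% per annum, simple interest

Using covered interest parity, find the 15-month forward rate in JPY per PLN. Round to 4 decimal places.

31.0335

T = 15/12 years.
JPY accumulates by 1 + 0.0446×15/12 = 1.055750.
PLN growth factor: 1 + 0.0932×15/12 = 1.116500.
So F = 32.8192 × 1.055750 / 1.116500 = 31.033471 (JPY/PLN).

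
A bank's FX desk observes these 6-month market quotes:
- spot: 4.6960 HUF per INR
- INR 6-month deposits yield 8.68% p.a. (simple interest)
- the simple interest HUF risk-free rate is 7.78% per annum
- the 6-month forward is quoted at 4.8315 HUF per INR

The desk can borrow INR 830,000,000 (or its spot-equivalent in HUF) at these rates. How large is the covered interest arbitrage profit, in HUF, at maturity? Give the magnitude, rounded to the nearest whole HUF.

T = 6/12 years.
Invest the INR and cover forward: 830,000,000 × 1.043400 × 4.8315 = HUF 4,184,185,293.00.
Convert at spot and invest in HUF: 830,000,000 × 4.6960 × 1.038900 = HUF 4,049,299,752.00.
The quoted forward overvalues INR, so borrow HUF, buy INR at spot, deposit the INR at 8.68%, and sell the proceeds forward at 4.8315.
The gap between the two covered legs is HUF 134,885,541.

HUF 134,885,541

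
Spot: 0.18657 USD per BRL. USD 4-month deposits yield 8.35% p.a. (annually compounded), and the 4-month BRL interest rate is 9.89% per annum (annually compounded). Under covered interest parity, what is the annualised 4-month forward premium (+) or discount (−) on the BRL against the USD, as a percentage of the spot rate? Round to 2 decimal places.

T = 4/12 years.
CIP forward (USD per BRL) = 0.18657 × 1.0270927/1.0319359 = 0.18569437.
Annualised premium = (F − S)/S × (1/T) = (0.18569437 − 0.18657)/0.18657 ÷ (4/12) = -1.41%.

-1.41%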